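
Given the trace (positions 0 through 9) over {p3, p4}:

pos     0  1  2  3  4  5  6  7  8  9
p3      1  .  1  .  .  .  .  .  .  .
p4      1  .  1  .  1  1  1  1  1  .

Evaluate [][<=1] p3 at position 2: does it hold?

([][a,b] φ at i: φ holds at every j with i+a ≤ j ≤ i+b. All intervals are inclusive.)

Check p3 at every j in [2,3]:
  j=2: true
  j=3: false
Fails at j=3 → formula fails.

No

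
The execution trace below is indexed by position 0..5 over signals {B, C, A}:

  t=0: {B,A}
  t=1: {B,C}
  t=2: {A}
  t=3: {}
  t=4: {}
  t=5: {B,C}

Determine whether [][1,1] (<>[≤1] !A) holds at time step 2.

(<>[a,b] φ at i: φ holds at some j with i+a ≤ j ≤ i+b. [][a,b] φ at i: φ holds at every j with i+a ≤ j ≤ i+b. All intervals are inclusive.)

True

Check <>[≤1] !A at every j in [3,3]:
  j=3: holds (witness at 3)
All positions satisfy it → formula holds.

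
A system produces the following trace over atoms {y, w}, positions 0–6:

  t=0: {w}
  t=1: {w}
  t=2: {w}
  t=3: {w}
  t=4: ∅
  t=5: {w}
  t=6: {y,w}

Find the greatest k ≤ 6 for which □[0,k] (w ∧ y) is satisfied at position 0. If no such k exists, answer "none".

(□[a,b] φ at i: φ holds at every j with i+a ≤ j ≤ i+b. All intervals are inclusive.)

(w ∧ y) must hold from j=0 onward; find where it first fails.
  j=0: fails → no k works.

none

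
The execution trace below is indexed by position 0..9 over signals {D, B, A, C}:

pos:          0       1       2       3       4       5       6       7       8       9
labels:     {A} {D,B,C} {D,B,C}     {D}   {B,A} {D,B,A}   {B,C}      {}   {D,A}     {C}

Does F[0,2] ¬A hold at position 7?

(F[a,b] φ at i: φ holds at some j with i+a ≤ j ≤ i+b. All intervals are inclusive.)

Check ¬A at each j in [7,9]:
  j=7: true
  j=8: false
  j=9: true
Found at j=7 → formula holds.

True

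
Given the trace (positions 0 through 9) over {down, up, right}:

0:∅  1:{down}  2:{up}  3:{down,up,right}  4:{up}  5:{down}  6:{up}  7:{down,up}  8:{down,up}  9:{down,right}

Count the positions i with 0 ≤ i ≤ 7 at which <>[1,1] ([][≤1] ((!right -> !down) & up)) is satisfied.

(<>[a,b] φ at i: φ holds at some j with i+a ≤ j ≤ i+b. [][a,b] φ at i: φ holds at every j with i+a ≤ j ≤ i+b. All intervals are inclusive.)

Evaluate at each i in [0,7]:
  i=0: ✗ (none in [1,1])
  i=1: ✓ (witness j=2)
  i=2: ✓ (witness j=3)
  i=3: ✗ (none in [4,4])
  i=4: ✗ (none in [5,5])
  i=5: ✗ (none in [6,6])
  i=6: ✗ (none in [7,7])
  i=7: ✗ (none in [8,8])
Positions where it holds: {1, 2} → 2.

2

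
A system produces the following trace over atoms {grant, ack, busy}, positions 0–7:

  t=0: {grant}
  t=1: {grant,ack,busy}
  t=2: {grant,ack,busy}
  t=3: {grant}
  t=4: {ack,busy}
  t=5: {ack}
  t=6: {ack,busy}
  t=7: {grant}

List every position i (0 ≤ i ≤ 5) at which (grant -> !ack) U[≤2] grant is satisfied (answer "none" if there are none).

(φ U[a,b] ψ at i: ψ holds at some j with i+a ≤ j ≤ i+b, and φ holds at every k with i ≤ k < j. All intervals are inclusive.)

Evaluate at each i in [0,5]:
  i=0: ✓ (rhs at j=0)
  i=1: ✓ (rhs at j=1)
  i=2: ✓ (rhs at j=2)
  i=3: ✓ (rhs at j=3)
  i=4: ✗ (no rhs in [4,6])
  i=5: ✓ (rhs at j=7; lhs holds on [5,6])

0, 1, 2, 3, 5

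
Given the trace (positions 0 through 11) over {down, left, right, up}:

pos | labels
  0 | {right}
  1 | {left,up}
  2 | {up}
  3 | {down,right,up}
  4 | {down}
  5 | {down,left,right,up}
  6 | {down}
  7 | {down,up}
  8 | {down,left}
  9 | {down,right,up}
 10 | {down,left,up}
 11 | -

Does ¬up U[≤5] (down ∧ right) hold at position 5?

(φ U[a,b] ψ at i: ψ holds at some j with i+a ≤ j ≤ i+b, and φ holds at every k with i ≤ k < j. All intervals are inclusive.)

Need some j in [5,10] with (down ∧ right), and ¬up at every k in [5,j-1].
  j=5: (down ∧ right) holds; no prefix to check → satisfied.

True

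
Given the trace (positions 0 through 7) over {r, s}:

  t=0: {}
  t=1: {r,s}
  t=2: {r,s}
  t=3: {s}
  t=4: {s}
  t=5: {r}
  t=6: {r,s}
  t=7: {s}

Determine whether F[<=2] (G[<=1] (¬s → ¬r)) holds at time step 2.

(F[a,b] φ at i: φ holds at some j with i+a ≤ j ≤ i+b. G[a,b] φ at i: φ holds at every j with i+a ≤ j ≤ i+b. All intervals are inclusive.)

Check G[<=1] (¬s → ¬r) at each j in [2,4]:
  j=2: holds on [2,3]
  j=3: holds on [3,4]
  j=4: fails at 5
Found at j=2 → formula holds.

Holds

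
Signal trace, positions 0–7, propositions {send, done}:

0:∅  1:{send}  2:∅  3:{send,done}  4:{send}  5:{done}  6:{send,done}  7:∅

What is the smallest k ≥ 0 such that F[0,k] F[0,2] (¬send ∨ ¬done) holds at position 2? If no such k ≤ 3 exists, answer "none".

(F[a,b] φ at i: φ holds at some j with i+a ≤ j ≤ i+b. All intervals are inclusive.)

0

Scan j = 2,3,… for F[0,2] (¬send ∨ ¬done):
  j=2: holds
First hit at j=2, so smallest k = 2-2 = 0.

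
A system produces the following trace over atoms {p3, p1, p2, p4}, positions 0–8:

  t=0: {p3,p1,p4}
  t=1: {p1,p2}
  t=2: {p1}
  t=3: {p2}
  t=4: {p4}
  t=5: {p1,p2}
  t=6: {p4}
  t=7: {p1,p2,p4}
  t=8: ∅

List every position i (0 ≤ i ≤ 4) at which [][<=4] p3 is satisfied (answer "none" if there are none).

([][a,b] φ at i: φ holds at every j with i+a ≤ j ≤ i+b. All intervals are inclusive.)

Evaluate at each i in [0,4]:
  i=0: ✗ (fails at j=1)
  i=1: ✗ (fails at j=1)
  i=2: ✗ (fails at j=2)
  i=3: ✗ (fails at j=3)
  i=4: ✗ (fails at j=4)

none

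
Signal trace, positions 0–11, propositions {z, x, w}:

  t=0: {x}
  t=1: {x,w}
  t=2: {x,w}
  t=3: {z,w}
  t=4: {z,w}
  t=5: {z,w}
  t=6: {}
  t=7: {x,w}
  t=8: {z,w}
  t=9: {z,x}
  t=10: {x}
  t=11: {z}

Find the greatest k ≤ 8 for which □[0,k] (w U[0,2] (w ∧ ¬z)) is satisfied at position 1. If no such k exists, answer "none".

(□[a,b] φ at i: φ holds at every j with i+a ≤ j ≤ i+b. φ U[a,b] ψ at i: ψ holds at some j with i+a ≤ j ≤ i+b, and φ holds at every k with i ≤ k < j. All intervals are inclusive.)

1

(w U[0,2] (w ∧ ¬z)) must hold from j=1 onward; find where it first fails.
  j=1: holds
  j=2: holds
  j=3: fails
Holds on [1,2], so largest k = 1.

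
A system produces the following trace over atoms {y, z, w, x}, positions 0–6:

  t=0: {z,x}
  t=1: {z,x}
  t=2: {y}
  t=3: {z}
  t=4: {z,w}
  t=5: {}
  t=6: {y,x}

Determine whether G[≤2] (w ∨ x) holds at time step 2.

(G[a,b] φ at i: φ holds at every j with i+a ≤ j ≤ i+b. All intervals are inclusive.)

Check (w ∨ x) at every j in [2,4]:
  j=2: false
  j=3: false
  j=4: true
Fails at j=2 → formula fails.

Does not hold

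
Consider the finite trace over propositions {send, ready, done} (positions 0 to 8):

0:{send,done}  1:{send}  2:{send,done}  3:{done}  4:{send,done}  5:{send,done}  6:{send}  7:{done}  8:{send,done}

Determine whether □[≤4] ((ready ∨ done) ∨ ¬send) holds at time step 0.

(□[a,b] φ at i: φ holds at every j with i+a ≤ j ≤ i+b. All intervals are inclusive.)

False

Check ((ready ∨ done) ∨ ¬send) at every j in [0,4]:
  j=0: true
  j=1: false
  j=2: true
  j=3: true
  j=4: true
Fails at j=1 → formula fails.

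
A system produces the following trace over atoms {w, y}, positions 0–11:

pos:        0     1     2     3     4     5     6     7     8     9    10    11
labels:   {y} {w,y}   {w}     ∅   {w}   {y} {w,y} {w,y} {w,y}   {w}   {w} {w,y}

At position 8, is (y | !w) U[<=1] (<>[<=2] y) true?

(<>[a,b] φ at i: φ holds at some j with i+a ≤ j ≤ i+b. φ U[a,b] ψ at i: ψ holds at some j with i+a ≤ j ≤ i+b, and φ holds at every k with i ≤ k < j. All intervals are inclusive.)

Yes

Need some j in [8,9] with <>[<=2] y, and (y | !w) at every k in [8,j-1].
  j=8: <>[<=2] y holds; no prefix to check → satisfied.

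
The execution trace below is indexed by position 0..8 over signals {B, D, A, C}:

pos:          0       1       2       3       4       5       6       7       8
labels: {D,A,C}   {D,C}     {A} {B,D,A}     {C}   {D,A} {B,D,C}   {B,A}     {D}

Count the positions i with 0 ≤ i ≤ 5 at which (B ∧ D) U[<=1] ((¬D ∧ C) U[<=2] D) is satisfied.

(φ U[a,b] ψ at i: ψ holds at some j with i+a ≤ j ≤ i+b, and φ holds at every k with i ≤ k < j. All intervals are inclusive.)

Evaluate at each i in [0,5]:
  i=0: ✓ (rhs at j=0)
  i=1: ✓ (rhs at j=1)
  i=2: ✗ (lhs fails at k=2 before rhs at j=3)
  i=3: ✓ (rhs at j=3)
  i=4: ✓ (rhs at j=4)
  i=5: ✓ (rhs at j=5)
Positions where it holds: {0, 1, 3, 4, 5} → 5.

5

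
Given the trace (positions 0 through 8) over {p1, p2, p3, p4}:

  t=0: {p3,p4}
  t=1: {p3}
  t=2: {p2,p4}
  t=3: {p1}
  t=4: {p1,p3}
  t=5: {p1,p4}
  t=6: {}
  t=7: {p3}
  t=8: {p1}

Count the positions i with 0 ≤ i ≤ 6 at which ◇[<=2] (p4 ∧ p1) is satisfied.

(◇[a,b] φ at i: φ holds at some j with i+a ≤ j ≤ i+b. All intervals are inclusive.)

3

Evaluate at each i in [0,6]:
  i=0: ✗ (none in [0,2])
  i=1: ✗ (none in [1,3])
  i=2: ✗ (none in [2,4])
  i=3: ✓ (witness j=5)
  i=4: ✓ (witness j=5)
  i=5: ✓ (witness j=5)
  i=6: ✗ (none in [6,8])
Positions where it holds: {3, 4, 5} → 3.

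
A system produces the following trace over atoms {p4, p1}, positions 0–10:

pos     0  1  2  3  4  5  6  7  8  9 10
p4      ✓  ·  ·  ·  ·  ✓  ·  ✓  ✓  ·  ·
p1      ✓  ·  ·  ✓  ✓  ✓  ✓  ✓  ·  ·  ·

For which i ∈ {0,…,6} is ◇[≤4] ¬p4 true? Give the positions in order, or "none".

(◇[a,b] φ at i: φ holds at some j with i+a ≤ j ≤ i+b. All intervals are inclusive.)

Evaluate at each i in [0,6]:
  i=0: ✓ (witness j=1)
  i=1: ✓ (witness j=1)
  i=2: ✓ (witness j=2)
  i=3: ✓ (witness j=3)
  i=4: ✓ (witness j=4)
  i=5: ✓ (witness j=6)
  i=6: ✓ (witness j=6)

0, 1, 2, 3, 4, 5, 6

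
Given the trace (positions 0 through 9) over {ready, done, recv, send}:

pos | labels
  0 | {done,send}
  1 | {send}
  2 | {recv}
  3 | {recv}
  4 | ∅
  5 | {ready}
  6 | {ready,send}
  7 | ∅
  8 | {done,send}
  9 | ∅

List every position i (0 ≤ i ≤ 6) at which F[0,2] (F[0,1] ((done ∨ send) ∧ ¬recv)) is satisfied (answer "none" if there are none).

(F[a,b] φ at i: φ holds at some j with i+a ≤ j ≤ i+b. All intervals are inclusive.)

Evaluate at each i in [0,6]:
  i=0: ✓ (witness j=0)
  i=1: ✓ (witness j=1)
  i=2: ✗ (none in [2,4])
  i=3: ✓ (witness j=5)
  i=4: ✓ (witness j=5)
  i=5: ✓ (witness j=5)
  i=6: ✓ (witness j=6)

0, 1, 3, 4, 5, 6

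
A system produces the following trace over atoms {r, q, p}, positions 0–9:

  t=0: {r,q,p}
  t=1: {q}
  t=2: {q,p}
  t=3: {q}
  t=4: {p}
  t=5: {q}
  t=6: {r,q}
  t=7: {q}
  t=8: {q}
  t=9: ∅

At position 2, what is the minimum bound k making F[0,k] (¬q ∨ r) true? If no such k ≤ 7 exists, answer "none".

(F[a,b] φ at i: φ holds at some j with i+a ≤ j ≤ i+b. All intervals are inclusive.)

2

Scan j = 2,3,… for (¬q ∨ r):
  j=2: fails
  j=3: fails
  j=4: holds
First hit at j=4, so smallest k = 4-2 = 2.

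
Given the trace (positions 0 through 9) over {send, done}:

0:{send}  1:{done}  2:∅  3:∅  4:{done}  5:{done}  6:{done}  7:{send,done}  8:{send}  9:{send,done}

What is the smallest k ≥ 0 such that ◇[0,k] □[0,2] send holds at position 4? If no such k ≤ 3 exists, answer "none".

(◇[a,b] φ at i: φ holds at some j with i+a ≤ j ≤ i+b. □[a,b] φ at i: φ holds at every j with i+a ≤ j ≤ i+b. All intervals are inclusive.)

3

Scan j = 4,5,… for □[0,2] send:
  j=4: fails
  j=5: fails
  j=6: fails
  j=7: holds
First hit at j=7, so smallest k = 7-4 = 3.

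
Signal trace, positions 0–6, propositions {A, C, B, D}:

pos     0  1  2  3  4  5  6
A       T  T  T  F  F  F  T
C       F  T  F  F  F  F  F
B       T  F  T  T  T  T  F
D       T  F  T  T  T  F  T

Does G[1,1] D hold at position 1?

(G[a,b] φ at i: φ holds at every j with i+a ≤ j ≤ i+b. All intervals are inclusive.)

Check D at every j in [2,2]:
  j=2: true
All positions satisfy it → formula holds.

Yes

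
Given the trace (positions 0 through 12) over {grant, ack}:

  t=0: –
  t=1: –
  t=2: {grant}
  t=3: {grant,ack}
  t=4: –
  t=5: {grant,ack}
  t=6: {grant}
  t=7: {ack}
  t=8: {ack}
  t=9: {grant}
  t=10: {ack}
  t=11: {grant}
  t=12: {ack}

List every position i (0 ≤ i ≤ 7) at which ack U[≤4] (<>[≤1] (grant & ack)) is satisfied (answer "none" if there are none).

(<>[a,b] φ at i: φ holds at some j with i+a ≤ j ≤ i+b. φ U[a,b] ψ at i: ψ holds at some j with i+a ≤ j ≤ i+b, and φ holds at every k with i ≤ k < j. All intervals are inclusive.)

Evaluate at each i in [0,7]:
  i=0: ✗ (lhs fails at k=0 before rhs at j=2)
  i=1: ✗ (lhs fails at k=1 before rhs at j=2)
  i=2: ✓ (rhs at j=2)
  i=3: ✓ (rhs at j=3)
  i=4: ✓ (rhs at j=4)
  i=5: ✓ (rhs at j=5)
  i=6: ✗ (no rhs in [6,10])
  i=7: ✗ (no rhs in [7,11])

2, 3, 4, 5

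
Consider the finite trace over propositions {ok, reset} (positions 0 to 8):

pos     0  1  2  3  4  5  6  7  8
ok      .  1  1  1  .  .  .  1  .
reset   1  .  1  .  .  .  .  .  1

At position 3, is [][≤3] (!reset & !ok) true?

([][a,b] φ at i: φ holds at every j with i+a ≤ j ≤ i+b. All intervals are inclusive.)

No

Check (!reset & !ok) at every j in [3,6]:
  j=3: false
  j=4: true
  j=5: true
  j=6: true
Fails at j=3 → formula fails.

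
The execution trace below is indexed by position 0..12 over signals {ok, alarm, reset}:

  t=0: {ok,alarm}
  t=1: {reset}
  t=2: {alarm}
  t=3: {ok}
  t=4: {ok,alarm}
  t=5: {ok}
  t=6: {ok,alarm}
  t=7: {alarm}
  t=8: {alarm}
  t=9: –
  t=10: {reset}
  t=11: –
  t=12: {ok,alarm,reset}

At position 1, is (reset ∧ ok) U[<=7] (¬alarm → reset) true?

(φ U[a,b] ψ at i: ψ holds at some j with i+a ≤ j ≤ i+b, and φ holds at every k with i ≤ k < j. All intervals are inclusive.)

Yes

Need some j in [1,8] with (¬alarm → reset), and (reset ∧ ok) at every k in [1,j-1].
  j=1: (¬alarm → reset) holds; no prefix to check → satisfied.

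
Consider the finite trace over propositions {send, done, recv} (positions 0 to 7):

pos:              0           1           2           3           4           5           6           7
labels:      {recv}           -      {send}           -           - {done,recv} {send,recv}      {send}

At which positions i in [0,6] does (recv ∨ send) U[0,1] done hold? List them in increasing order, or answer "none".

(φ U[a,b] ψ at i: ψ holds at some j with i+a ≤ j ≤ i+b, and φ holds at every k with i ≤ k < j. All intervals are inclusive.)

5

Evaluate at each i in [0,6]:
  i=0: ✗ (no rhs in [0,1])
  i=1: ✗ (no rhs in [1,2])
  i=2: ✗ (no rhs in [2,3])
  i=3: ✗ (no rhs in [3,4])
  i=4: ✗ (lhs fails at k=4 before rhs at j=5)
  i=5: ✓ (rhs at j=5)
  i=6: ✗ (no rhs in [6,7])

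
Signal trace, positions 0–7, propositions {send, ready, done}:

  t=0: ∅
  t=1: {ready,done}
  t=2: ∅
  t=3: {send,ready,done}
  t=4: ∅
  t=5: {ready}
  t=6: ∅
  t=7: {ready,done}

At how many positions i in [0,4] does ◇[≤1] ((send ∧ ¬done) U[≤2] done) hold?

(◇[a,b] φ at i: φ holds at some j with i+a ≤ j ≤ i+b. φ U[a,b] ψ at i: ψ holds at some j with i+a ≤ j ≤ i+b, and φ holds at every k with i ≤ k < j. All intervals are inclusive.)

4

Evaluate at each i in [0,4]:
  i=0: ✓ (witness j=1)
  i=1: ✓ (witness j=1)
  i=2: ✓ (witness j=3)
  i=3: ✓ (witness j=3)
  i=4: ✗ (none in [4,5])
Positions where it holds: {0, 1, 2, 3} → 4.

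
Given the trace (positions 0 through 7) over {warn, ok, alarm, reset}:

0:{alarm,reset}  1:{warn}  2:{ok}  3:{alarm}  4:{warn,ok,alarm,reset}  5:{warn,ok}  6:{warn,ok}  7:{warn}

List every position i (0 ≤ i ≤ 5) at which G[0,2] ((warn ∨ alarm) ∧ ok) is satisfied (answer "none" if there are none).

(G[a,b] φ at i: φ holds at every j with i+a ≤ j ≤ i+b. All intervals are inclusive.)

Evaluate at each i in [0,5]:
  i=0: ✗ (fails at j=0)
  i=1: ✗ (fails at j=1)
  i=2: ✗ (fails at j=2)
  i=3: ✗ (fails at j=3)
  i=4: ✓ (all of [4,6])
  i=5: ✗ (fails at j=7)

4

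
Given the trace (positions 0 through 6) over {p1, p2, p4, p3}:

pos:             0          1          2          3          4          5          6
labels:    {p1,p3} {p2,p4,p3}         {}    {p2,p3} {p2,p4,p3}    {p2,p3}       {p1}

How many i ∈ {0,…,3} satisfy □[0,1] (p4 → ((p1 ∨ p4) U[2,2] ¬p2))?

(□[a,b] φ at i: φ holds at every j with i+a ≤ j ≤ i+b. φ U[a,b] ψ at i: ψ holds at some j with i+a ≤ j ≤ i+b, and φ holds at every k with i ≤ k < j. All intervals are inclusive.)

1

Evaluate at each i in [0,3]:
  i=0: ✗ (fails at j=1)
  i=1: ✗ (fails at j=1)
  i=2: ✓ (all of [2,3])
  i=3: ✗ (fails at j=4)
Positions where it holds: {2} → 1.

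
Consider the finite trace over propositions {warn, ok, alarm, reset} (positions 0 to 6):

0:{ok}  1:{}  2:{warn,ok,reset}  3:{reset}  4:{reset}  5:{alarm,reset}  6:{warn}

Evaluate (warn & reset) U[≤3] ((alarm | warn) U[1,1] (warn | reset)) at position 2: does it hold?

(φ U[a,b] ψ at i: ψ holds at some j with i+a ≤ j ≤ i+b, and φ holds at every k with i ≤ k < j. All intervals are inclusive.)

True

Need some j in [2,5] with ((alarm | warn) U[1,1] (warn | reset)), and (warn & reset) at every k in [2,j-1].
  j=2: ((alarm | warn) U[1,1] (warn | reset)) holds; no prefix to check → satisfied.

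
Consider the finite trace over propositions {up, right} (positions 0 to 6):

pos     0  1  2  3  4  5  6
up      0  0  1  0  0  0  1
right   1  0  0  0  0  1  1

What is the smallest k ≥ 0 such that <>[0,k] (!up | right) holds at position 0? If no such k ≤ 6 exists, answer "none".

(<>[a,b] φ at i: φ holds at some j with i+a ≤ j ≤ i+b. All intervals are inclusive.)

Scan j = 0,1,… for (!up | right):
  j=0: holds
First hit at j=0, so smallest k = 0-0 = 0.

0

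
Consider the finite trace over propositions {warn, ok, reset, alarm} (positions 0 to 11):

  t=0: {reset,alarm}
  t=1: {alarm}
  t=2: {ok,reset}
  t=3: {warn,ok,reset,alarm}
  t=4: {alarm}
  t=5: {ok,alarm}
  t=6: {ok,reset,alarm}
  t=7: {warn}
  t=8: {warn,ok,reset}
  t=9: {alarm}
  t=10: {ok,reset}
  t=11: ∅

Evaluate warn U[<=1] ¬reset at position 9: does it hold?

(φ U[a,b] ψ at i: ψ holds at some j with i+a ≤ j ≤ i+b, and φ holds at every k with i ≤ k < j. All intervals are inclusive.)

Holds

Need some j in [9,10] with ¬reset, and warn at every k in [9,j-1].
  j=9: ¬reset holds; no prefix to check → satisfied.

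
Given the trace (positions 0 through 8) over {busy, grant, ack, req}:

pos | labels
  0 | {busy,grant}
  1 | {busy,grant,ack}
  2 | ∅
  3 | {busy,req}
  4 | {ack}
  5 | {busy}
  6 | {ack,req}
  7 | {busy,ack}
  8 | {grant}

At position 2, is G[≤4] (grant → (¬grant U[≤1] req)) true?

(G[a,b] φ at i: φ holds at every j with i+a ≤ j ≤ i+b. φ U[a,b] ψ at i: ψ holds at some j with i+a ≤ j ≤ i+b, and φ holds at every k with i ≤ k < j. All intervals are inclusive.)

Check (grant → (¬grant U[≤1] req)) at every j in [2,6]:
  j=2: antecedent false → ✓
  j=3: antecedent false → ✓
  j=4: antecedent false → ✓
  j=5: antecedent false → ✓
  j=6: antecedent false → ✓
All positions satisfy it → formula holds.

Yes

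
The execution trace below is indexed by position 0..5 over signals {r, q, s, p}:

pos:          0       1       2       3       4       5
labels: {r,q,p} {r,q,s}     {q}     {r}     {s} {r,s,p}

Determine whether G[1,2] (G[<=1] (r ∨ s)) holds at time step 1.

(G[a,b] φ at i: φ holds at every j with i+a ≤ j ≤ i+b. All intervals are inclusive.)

Check G[<=1] (r ∨ s) at every j in [2,3]:
  j=2: fails at 2
  j=3: holds on [3,4]
Fails at j=2 → formula fails.

No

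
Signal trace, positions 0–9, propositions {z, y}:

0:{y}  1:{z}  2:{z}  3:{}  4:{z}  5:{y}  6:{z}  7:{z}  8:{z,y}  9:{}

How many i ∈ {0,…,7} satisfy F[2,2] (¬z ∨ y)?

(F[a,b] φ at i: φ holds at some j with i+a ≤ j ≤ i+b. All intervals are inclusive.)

4

Evaluate at each i in [0,7]:
  i=0: ✗ (none in [2,2])
  i=1: ✓ (witness j=3)
  i=2: ✗ (none in [4,4])
  i=3: ✓ (witness j=5)
  i=4: ✗ (none in [6,6])
  i=5: ✗ (none in [7,7])
  i=6: ✓ (witness j=8)
  i=7: ✓ (witness j=9)
Positions where it holds: {1, 3, 6, 7} → 4.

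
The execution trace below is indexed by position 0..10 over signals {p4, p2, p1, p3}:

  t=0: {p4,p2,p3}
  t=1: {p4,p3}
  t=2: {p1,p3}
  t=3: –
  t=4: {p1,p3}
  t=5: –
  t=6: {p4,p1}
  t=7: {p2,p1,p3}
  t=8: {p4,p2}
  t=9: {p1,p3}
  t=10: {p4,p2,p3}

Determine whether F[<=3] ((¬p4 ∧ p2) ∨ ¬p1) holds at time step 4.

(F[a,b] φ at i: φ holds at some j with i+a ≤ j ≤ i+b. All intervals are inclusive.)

True

Check ((¬p4 ∧ p2) ∨ ¬p1) at each j in [4,7]:
  j=4: false
  j=5: true
  j=6: false
  j=7: true
Found at j=5 → formula holds.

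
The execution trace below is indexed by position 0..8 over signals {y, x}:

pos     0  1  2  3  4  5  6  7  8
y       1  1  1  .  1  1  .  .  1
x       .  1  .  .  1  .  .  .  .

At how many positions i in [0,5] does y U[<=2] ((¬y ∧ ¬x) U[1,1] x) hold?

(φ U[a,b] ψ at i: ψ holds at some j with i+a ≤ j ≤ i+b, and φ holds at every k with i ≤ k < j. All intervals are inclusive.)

Evaluate at each i in [0,5]:
  i=0: ✗ (no rhs in [0,2])
  i=1: ✓ (rhs at j=3; lhs holds on [1,2])
  i=2: ✓ (rhs at j=3; lhs holds on [2,2])
  i=3: ✓ (rhs at j=3)
  i=4: ✗ (no rhs in [4,6])
  i=5: ✗ (no rhs in [5,7])
Positions where it holds: {1, 2, 3} → 3.

3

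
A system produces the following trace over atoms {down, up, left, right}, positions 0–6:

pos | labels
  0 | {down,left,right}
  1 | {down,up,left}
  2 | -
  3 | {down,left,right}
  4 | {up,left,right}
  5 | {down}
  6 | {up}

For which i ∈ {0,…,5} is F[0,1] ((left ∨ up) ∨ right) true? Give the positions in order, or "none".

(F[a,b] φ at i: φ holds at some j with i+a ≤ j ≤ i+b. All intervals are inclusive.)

0, 1, 2, 3, 4, 5

Evaluate at each i in [0,5]:
  i=0: ✓ (witness j=0)
  i=1: ✓ (witness j=1)
  i=2: ✓ (witness j=3)
  i=3: ✓ (witness j=3)
  i=4: ✓ (witness j=4)
  i=5: ✓ (witness j=6)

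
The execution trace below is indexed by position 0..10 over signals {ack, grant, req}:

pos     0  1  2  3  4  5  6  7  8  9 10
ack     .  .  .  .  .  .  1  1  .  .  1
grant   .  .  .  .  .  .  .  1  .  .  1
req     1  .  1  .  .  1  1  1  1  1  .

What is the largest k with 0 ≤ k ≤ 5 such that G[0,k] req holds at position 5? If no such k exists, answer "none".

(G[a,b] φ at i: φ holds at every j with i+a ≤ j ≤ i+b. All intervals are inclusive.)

req must hold from j=5 onward; find where it first fails.
  j=5: holds
  j=6: holds
  j=7: holds
  j=8: holds
  j=9: holds
  j=10: fails
Holds on [5,9], so largest k = 4.

4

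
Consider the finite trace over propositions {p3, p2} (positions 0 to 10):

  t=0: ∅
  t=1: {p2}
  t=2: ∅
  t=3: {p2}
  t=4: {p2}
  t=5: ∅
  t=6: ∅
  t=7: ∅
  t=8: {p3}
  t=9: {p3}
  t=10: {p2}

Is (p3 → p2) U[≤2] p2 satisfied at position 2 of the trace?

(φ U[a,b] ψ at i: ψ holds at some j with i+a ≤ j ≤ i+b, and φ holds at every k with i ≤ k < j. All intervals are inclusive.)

Holds

Need some j in [2,4] with p2, and (p3 → p2) at every k in [2,j-1].
  j=2: p2 false.
  j=3: p2 holds; (p3 → p2) holds at every k in [2,2] → satisfied.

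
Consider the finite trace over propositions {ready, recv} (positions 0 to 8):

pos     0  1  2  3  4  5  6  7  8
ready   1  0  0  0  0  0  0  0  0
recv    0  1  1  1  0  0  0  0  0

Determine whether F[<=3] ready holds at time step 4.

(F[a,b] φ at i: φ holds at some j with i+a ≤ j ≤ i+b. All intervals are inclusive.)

Check ready at each j in [4,7]:
  j=4: false
  j=5: false
  j=6: false
  j=7: false
No position in the window satisfies it → formula fails.

No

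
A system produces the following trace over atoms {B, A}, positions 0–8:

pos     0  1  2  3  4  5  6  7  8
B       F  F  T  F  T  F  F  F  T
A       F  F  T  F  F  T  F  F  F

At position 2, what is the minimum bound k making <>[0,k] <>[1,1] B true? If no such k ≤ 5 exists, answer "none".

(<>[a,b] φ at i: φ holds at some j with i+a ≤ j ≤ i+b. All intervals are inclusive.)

Scan j = 2,3,… for <>[1,1] B:
  j=2: fails
  j=3: holds
First hit at j=3, so smallest k = 3-2 = 1.

1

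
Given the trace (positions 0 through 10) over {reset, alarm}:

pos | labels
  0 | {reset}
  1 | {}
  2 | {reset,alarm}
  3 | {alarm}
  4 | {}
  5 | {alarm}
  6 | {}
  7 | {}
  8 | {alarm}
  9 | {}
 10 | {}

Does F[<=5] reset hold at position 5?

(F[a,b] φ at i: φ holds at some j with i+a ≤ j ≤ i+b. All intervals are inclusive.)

Check reset at each j in [5,10]:
  j=5: false
  j=6: false
  j=7: false
  j=8: false
  j=9: false
  j=10: false
No position in the window satisfies it → formula fails.

False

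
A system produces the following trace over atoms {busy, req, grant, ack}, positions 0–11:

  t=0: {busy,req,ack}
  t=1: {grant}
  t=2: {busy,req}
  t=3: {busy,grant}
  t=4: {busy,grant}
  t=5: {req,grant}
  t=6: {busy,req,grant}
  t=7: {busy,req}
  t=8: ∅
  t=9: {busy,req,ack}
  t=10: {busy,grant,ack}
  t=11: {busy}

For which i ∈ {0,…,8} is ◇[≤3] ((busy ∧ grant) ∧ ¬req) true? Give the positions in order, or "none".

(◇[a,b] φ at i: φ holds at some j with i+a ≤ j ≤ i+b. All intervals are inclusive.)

0, 1, 2, 3, 4, 7, 8

Evaluate at each i in [0,8]:
  i=0: ✓ (witness j=3)
  i=1: ✓ (witness j=3)
  i=2: ✓ (witness j=3)
  i=3: ✓ (witness j=3)
  i=4: ✓ (witness j=4)
  i=5: ✗ (none in [5,8])
  i=6: ✗ (none in [6,9])
  i=7: ✓ (witness j=10)
  i=8: ✓ (witness j=10)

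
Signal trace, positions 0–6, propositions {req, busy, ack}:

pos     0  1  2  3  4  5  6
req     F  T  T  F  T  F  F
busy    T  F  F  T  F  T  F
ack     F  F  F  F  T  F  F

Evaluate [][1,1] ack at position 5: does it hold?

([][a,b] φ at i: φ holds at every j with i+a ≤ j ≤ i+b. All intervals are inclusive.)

False

Check ack at every j in [6,6]:
  j=6: false
Fails at j=6 → formula fails.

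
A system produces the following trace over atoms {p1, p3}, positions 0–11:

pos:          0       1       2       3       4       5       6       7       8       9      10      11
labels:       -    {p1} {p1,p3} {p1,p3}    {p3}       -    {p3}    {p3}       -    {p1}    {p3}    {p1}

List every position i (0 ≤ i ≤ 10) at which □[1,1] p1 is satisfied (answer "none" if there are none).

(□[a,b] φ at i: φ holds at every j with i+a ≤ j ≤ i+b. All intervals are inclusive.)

Evaluate at each i in [0,10]:
  i=0: ✓ (all of [1,1])
  i=1: ✓ (all of [2,2])
  i=2: ✓ (all of [3,3])
  i=3: ✗ (fails at j=4)
  i=4: ✗ (fails at j=5)
  i=5: ✗ (fails at j=6)
  i=6: ✗ (fails at j=7)
  i=7: ✗ (fails at j=8)
  i=8: ✓ (all of [9,9])
  i=9: ✗ (fails at j=10)
  i=10: ✓ (all of [11,11])

0, 1, 2, 8, 10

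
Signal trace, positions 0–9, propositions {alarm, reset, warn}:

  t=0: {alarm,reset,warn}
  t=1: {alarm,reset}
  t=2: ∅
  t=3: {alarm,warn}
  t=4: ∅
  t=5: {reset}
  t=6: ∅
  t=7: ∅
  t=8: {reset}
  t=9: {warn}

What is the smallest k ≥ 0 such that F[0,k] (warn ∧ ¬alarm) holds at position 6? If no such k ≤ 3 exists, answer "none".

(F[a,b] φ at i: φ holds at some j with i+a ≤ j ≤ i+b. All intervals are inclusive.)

3

Scan j = 6,7,… for (warn ∧ ¬alarm):
  j=6: fails
  j=7: fails
  j=8: fails
  j=9: holds
First hit at j=9, so smallest k = 9-6 = 3.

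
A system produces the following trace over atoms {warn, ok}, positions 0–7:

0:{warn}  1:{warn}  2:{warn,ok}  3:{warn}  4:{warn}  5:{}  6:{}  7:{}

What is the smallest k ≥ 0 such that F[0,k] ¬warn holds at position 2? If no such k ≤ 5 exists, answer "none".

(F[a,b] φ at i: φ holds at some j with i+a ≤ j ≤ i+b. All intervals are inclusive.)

Scan j = 2,3,… for ¬warn:
  j=2: fails
  j=3: fails
  j=4: fails
  j=5: holds
First hit at j=5, so smallest k = 5-2 = 3.

3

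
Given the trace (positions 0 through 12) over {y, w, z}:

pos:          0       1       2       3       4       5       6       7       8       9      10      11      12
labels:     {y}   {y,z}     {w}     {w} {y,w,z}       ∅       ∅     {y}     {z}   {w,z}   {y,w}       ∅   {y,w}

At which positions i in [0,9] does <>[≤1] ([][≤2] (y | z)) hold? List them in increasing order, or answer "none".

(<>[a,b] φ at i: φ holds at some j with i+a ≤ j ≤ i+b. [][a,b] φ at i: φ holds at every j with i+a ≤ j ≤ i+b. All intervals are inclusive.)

6, 7, 8

Evaluate at each i in [0,9]:
  i=0: ✗ (none in [0,1])
  i=1: ✗ (none in [1,2])
  i=2: ✗ (none in [2,3])
  i=3: ✗ (none in [3,4])
  i=4: ✗ (none in [4,5])
  i=5: ✗ (none in [5,6])
  i=6: ✓ (witness j=7)
  i=7: ✓ (witness j=7)
  i=8: ✓ (witness j=8)
  i=9: ✗ (none in [9,10])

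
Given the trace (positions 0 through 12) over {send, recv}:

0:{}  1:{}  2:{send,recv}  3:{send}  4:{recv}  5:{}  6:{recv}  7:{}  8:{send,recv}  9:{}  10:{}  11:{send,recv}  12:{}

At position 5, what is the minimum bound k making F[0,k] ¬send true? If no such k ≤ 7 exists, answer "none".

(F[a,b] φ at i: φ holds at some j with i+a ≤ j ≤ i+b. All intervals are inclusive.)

0

Scan j = 5,6,… for ¬send:
  j=5: holds
First hit at j=5, so smallest k = 5-5 = 0.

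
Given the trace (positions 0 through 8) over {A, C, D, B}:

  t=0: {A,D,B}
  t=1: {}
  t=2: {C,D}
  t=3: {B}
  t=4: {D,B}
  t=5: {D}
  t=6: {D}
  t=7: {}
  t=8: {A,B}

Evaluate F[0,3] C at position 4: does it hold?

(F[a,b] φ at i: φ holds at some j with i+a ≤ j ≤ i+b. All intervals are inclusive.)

Check C at each j in [4,7]:
  j=4: false
  j=5: false
  j=6: false
  j=7: false
No position in the window satisfies it → formula fails.

False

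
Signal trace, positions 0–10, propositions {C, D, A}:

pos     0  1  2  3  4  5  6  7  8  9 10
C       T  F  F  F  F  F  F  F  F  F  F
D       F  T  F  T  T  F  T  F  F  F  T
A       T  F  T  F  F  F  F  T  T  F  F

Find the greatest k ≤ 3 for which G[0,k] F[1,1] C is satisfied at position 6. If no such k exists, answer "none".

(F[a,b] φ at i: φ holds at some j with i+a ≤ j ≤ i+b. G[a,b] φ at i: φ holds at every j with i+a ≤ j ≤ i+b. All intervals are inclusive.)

none

F[1,1] C must hold from j=6 onward; find where it first fails.
  j=6: fails → no k works.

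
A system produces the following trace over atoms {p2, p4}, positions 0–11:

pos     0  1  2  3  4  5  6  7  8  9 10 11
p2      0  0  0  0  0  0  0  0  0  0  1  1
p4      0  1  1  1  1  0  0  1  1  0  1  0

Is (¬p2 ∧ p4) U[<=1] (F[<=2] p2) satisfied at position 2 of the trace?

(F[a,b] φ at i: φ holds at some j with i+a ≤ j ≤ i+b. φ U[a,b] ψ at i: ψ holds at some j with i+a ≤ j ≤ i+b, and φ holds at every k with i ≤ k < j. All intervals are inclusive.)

Need some j in [2,3] with F[<=2] p2, and (¬p2 ∧ p4) at every k in [2,j-1].
  j=2: F[<=2] p2 — fails (none in [2,4]).
  j=3: F[<=2] p2 — fails (none in [3,5]).
No j in the window works → until fails.

False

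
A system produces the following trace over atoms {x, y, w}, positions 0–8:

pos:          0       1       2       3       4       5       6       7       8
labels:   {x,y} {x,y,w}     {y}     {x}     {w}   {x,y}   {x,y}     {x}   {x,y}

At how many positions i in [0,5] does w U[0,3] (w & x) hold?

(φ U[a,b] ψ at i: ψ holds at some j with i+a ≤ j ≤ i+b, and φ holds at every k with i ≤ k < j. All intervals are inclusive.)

1

Evaluate at each i in [0,5]:
  i=0: ✗ (lhs fails at k=0 before rhs at j=1)
  i=1: ✓ (rhs at j=1)
  i=2: ✗ (no rhs in [2,5])
  i=3: ✗ (no rhs in [3,6])
  i=4: ✗ (no rhs in [4,7])
  i=5: ✗ (no rhs in [5,8])
Positions where it holds: {1} → 1.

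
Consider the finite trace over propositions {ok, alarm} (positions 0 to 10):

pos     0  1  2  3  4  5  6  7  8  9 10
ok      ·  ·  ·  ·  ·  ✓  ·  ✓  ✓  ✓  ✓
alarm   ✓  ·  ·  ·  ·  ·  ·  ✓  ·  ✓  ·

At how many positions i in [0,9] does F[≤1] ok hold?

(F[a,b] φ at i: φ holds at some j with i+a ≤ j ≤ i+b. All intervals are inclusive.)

6

Evaluate at each i in [0,9]:
  i=0: ✗ (none in [0,1])
  i=1: ✗ (none in [1,2])
  i=2: ✗ (none in [2,3])
  i=3: ✗ (none in [3,4])
  i=4: ✓ (witness j=5)
  i=5: ✓ (witness j=5)
  i=6: ✓ (witness j=7)
  i=7: ✓ (witness j=7)
  i=8: ✓ (witness j=8)
  i=9: ✓ (witness j=9)
Positions where it holds: {4, 5, 6, 7, 8, 9} → 6.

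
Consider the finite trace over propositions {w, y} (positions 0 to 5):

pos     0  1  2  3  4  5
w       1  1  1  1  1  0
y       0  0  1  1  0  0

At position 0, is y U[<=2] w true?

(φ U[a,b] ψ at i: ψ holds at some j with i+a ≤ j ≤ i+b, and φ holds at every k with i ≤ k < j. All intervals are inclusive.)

Yes

Need some j in [0,2] with w, and y at every k in [0,j-1].
  j=0: w holds; no prefix to check → satisfied.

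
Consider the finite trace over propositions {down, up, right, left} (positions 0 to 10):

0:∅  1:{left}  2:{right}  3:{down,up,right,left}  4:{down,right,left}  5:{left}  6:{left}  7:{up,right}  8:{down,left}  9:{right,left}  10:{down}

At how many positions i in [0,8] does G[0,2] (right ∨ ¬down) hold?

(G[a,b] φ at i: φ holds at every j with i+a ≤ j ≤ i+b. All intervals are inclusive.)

Evaluate at each i in [0,8]:
  i=0: ✓ (all of [0,2])
  i=1: ✓ (all of [1,3])
  i=2: ✓ (all of [2,4])
  i=3: ✓ (all of [3,5])
  i=4: ✓ (all of [4,6])
  i=5: ✓ (all of [5,7])
  i=6: ✗ (fails at j=8)
  i=7: ✗ (fails at j=8)
  i=8: ✗ (fails at j=8)
Positions where it holds: {0, 1, 2, 3, 4, 5} → 6.

6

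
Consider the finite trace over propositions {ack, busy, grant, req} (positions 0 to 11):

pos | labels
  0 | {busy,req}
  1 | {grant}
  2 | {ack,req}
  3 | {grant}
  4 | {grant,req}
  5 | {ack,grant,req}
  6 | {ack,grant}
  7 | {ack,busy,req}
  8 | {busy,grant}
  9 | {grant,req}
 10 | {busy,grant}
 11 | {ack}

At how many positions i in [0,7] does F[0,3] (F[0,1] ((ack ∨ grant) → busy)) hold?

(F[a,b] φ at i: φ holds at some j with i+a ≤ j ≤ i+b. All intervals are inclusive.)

6

Evaluate at each i in [0,7]:
  i=0: ✓ (witness j=0)
  i=1: ✗ (none in [1,4])
  i=2: ✗ (none in [2,5])
  i=3: ✓ (witness j=6)
  i=4: ✓ (witness j=6)
  i=5: ✓ (witness j=6)
  i=6: ✓ (witness j=6)
  i=7: ✓ (witness j=7)
Positions where it holds: {0, 3, 4, 5, 6, 7} → 6.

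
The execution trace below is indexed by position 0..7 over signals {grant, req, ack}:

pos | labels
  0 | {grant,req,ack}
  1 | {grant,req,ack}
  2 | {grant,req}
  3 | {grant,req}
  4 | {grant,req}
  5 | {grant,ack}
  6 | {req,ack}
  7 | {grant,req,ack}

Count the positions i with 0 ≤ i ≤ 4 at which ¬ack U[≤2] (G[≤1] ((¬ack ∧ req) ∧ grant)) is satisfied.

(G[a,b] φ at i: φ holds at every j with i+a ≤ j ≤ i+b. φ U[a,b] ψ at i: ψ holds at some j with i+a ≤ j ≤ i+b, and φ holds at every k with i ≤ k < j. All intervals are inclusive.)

2

Evaluate at each i in [0,4]:
  i=0: ✗ (lhs fails at k=0 before rhs at j=2)
  i=1: ✗ (lhs fails at k=1 before rhs at j=2)
  i=2: ✓ (rhs at j=2)
  i=3: ✓ (rhs at j=3)
  i=4: ✗ (no rhs in [4,6])
Positions where it holds: {2, 3} → 2.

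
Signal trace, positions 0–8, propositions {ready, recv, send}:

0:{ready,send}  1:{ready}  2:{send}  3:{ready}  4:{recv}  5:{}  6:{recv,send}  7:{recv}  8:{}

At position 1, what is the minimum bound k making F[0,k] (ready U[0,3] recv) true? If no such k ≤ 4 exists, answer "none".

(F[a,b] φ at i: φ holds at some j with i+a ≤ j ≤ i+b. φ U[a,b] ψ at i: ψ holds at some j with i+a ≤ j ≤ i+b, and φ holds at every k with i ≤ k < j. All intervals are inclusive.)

Scan j = 1,2,… for (ready U[0,3] recv):
  j=1: fails
  j=2: fails
  j=3: holds
First hit at j=3, so smallest k = 3-1 = 2.

2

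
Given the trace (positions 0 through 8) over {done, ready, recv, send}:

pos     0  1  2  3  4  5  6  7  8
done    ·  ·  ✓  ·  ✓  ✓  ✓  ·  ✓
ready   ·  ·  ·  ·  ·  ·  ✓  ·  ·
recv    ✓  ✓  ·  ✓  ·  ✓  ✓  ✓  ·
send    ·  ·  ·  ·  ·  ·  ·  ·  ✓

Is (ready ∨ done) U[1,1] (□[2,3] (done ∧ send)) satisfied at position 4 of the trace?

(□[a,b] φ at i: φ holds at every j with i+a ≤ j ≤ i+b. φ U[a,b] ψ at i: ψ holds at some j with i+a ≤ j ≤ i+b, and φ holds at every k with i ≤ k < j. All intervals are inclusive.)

No

Need some j in [5,5] with □[2,3] (done ∧ send), and (ready ∨ done) at every k in [4,j-1].
  j=5: □[2,3] (done ∧ send) — fails at 7.
No j in the window works → until fails.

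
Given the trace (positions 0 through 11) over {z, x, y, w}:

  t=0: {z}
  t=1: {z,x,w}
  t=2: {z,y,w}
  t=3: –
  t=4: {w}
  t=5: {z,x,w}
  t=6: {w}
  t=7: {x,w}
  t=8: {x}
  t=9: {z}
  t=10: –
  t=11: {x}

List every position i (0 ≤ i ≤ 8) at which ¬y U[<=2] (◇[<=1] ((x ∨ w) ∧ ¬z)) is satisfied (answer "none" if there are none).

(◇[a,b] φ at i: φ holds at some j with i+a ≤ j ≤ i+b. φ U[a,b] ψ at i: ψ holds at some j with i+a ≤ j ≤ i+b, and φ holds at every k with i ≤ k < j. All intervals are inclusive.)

3, 4, 5, 6, 7, 8

Evaluate at each i in [0,8]:
  i=0: ✗ (no rhs in [0,2])
  i=1: ✗ (lhs fails at k=2 before rhs at j=3)
  i=2: ✗ (lhs fails at k=2 before rhs at j=3)
  i=3: ✓ (rhs at j=3)
  i=4: ✓ (rhs at j=4)
  i=5: ✓ (rhs at j=5)
  i=6: ✓ (rhs at j=6)
  i=7: ✓ (rhs at j=7)
  i=8: ✓ (rhs at j=8)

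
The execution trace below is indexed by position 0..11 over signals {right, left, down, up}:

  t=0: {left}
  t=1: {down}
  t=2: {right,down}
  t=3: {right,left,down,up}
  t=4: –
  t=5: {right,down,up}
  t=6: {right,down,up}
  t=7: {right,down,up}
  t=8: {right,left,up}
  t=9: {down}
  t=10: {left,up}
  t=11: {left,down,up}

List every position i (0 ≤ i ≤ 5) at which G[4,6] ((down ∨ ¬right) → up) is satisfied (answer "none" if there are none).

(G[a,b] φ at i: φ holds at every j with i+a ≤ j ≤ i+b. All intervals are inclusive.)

1, 2

Evaluate at each i in [0,5]:
  i=0: ✗ (fails at j=4)
  i=1: ✓ (all of [5,7])
  i=2: ✓ (all of [6,8])
  i=3: ✗ (fails at j=9)
  i=4: ✗ (fails at j=9)
  i=5: ✗ (fails at j=9)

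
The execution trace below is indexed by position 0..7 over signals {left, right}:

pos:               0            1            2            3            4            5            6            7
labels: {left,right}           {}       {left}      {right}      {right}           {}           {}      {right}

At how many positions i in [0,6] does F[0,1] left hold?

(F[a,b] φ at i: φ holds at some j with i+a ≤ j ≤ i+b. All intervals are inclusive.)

Evaluate at each i in [0,6]:
  i=0: ✓ (witness j=0)
  i=1: ✓ (witness j=2)
  i=2: ✓ (witness j=2)
  i=3: ✗ (none in [3,4])
  i=4: ✗ (none in [4,5])
  i=5: ✗ (none in [5,6])
  i=6: ✗ (none in [6,7])
Positions where it holds: {0, 1, 2} → 3.

3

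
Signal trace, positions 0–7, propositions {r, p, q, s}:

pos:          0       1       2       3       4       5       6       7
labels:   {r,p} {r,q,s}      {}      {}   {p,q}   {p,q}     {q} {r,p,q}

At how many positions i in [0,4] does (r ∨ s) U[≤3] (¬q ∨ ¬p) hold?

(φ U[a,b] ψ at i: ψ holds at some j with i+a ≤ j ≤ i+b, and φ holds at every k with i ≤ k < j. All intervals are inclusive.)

Evaluate at each i in [0,4]:
  i=0: ✓ (rhs at j=0)
  i=1: ✓ (rhs at j=1)
  i=2: ✓ (rhs at j=2)
  i=3: ✓ (rhs at j=3)
  i=4: ✗ (lhs fails at k=4 before rhs at j=6)
Positions where it holds: {0, 1, 2, 3} → 4.

4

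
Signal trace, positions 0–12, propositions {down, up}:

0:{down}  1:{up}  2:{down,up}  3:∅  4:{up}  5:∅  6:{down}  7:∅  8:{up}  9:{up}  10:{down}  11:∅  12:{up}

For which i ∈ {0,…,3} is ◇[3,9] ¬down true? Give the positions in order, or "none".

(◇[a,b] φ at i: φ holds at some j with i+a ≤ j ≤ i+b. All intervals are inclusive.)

Evaluate at each i in [0,3]:
  i=0: ✓ (witness j=3)
  i=1: ✓ (witness j=4)
  i=2: ✓ (witness j=5)
  i=3: ✓ (witness j=7)

0, 1, 2, 3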